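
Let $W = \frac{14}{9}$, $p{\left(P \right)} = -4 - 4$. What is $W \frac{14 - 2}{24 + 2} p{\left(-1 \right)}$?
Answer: $- \frac{224}{39} \approx -5.7436$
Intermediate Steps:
$p{\left(P \right)} = -8$
$W = \frac{14}{9}$ ($W = 14 \cdot \frac{1}{9} = \frac{14}{9} \approx 1.5556$)
$W \frac{14 - 2}{24 + 2} p{\left(-1 \right)} = \frac{14 \frac{14 - 2}{24 + 2}}{9} \left(-8\right) = \frac{14 \cdot \frac{12}{26}}{9} \left(-8\right) = \frac{14 \cdot 12 \cdot \frac{1}{26}}{9} \left(-8\right) = \frac{14}{9} \cdot \frac{6}{13} \left(-8\right) = \frac{28}{39} \left(-8\right) = - \frac{224}{39}$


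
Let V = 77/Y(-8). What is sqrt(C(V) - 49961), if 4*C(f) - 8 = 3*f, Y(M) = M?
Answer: 7*I*sqrt(65262)/8 ≈ 223.53*I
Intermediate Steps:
V = -77/8 (V = 77/(-8) = 77*(-1/8) = -77/8 ≈ -9.6250)
C(f) = 2 + 3*f/4 (C(f) = 2 + (3*f)/4 = 2 + 3*f/4)
sqrt(C(V) - 49961) = sqrt((2 + (3/4)*(-77/8)) - 49961) = sqrt((2 - 231/32) - 49961) = sqrt(-167/32 - 49961) = sqrt(-1598919/32) = 7*I*sqrt(65262)/8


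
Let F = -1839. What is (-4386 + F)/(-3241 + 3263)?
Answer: -6225/22 ≈ -282.95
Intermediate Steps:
(-4386 + F)/(-3241 + 3263) = (-4386 - 1839)/(-3241 + 3263) = -6225/22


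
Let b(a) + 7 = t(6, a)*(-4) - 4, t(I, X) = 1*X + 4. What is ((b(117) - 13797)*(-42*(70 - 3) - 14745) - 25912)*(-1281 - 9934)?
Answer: -2814149848940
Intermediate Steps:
t(I, X) = 4 + X (t(I, X) = X + 4 = 4 + X)
b(a) = -27 - 4*a (b(a) = -7 + ((4 + a)*(-4) - 4) = -7 + ((-16 - 4*a) - 4) = -7 + (-20 - 4*a) = -27 - 4*a)
((b(117) - 13797)*(-42*(70 - 3) - 14745) - 25912)*(-1281 - 9934) = (((-27 - 4*117) - 13797)*(-42*(70 - 3) - 14745) - 25912)*(-1281 - 9934) = (((-27 - 468) - 13797)*(-42*67 - 14745) - 25912)*(-11215) = ((-495 - 13797)*(-2814 - 14745) - 25912)*(-11215) = (-14292*(-17559) - 25912)*(-11215) = (250953228 - 25912)*(-11215) = 250927316*(-11215) = -2814149848940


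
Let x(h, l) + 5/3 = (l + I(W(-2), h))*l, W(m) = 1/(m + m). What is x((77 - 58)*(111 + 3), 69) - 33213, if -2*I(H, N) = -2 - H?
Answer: -681439/24 ≈ -28393.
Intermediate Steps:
W(m) = 1/(2*m)
I(H, N) = 1 + H/2 (I(H, N) = -(-2 - H)/2 = 1 + H/2)
x(h, l) = -5/3 + l*(7/8 + l) (x(h, l) = -5/3 + (l + (1 + ((½)/(-2))/2))*l = -5/3 + (l + (1 + ((½)*(-½))/2))*l = -5/3 + (l + (1 + (½)*(-¼)))*l = -5/3 + (l + (1 - ⅛))*l = -5/3 + (l + 7/8)*l = -5/3 + (7/8 + l)*l = -5/3 + l*(7/8 + l))
x((77 - 58)*(111 + 3), 69) - 33213 = (-5/3 + 69² + (7/8)*69) - 33213 = (-5/3 + 4761 + 483/8) - 33213 = 115673/24 - 33213 = -681439/24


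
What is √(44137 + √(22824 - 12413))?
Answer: √(44137 + √10411) ≈ 210.33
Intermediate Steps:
√(44137 + √(22824 - 12413)) = √(44137 + √10411)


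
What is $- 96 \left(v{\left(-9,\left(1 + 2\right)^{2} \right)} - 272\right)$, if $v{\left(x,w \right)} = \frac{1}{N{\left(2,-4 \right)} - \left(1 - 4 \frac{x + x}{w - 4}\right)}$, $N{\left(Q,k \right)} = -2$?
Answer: $\frac{757408}{29} \approx 26118.0$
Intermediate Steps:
$v{\left(x,w \right)} = \frac{1}{-3 + \frac{8 x}{-4 + w}}$ ($v{\left(x,w \right)} = \frac{1}{-2 - \left(1 - 4 \frac{x + x}{w - 4}\right)} = \frac{1}{-2 + \left(-1 + 4 \frac{2 x}{-4 + w}\right)} = \frac{1}{-2 + \left(-1 + \frac{8 x}{-4 + w}\right)} = \frac{1}{-3 + \frac{8 x}{-4 + w}}$)
$- 96 \left(v{\left(-9,\left(1 + 2\right)^{2} \right)} - 272\right) = - 96 \left(\frac{-4 + \left(1 + 2\right)^{2}}{12 - 3 \left(1 + 2\right)^{2} + 8 \left(-9\right)} - 272\right) = - 96 \left(\frac{-4 + 3^{2}}{12 - 3 \cdot 3^{2} - 72} - 272\right) = - 96 \left(\frac{-4 + 9}{12 - 27 - 72} - 272\right) = - 96 \left(\frac{1}{12 - 27 - 72} \cdot 5 - 272\right) = - 96 \left(\frac{1}{-87} \cdot 5 - 272\right) = - 96 \left(\left(- \frac{1}{87}\right) 5 - 272\right) = - 96 \left(- \frac{5}{87} - 272\right) = \left(-96\right) \left(- \frac{23669}{87}\right) = \frac{757408}{29}$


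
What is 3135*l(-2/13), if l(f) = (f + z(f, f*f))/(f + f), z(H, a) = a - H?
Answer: -3135/13 ≈ -241.15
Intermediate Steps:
l(f) = f/2 (l(f) = (f + (f*f - f))/(f + f) = (f + (f² - f))/((2*f)) = f²*(1/(2*f)) = f/2)
3135*l(-2/13) = 3135*((-2/13)/2) = 3135*((-2*1/13)/2) = 3135*((½)*(-2/13)) = 3135*(-1/13) = -3135/13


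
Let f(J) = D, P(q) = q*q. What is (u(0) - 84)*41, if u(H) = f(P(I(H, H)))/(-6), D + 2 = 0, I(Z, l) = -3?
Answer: -10291/3 ≈ -3430.3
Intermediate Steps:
D = -2 (D = -2 + 0 = -2)
P(q) = q²
f(J) = -2
u(H) = ⅓ (u(H) = -2/(-6) = -2*(-⅙) = ⅓)
(u(0) - 84)*41 = (⅓ - 84)*41 = -251/3*41 = -10291/3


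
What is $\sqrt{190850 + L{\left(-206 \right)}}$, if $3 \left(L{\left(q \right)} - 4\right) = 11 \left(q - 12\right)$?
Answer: $\frac{14 \sqrt{8727}}{3} \approx 435.95$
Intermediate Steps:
$L{\left(q \right)} = -40 + \frac{11 q}{3}$ ($L{\left(q \right)} = 4 + \frac{11 \left(q - 12\right)}{3} = 4 + \frac{11 \left(-12 + q\right)}{3} = 4 + \frac{-132 + 11 q}{3} = 4 + \left(-44 + \frac{11 q}{3}\right) = -40 + \frac{11 q}{3}$)
$\sqrt{190850 + L{\left(-206 \right)}} = \sqrt{190850 + \left(-40 + \frac{11}{3} \left(-206\right)\right)} = \sqrt{190850 - \frac{2386}{3}} = \sqrt{\frac{570164}{3}} = \frac{14 \sqrt{8727}}{3}$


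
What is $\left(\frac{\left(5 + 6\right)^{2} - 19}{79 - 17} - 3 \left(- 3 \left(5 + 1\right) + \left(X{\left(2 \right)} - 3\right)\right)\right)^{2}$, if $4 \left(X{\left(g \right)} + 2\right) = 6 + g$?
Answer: $\frac{4016016}{961} \approx 4179.0$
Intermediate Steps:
$X{\left(g \right)} = - \frac{1}{2} + \frac{g}{4}$ ($X{\left(g \right)} = -2 + \frac{6 + g}{4} = -2 + \left(\frac{3}{2} + \frac{g}{4}\right) = - \frac{1}{2} + \frac{g}{4}$)
$\left(\frac{\left(5 + 6\right)^{2} - 19}{79 - 17} - 3 \left(- 3 \left(5 + 1\right) + \left(X{\left(2 \right)} - 3\right)\right)\right)^{2} = \left(\frac{\left(5 + 6\right)^{2} - 19}{79 - 17} - 3 \left(- 3 \left(5 + 1\right) + \left(\left(- \frac{1}{2} + \frac{1}{4} \cdot 2\right) - 3\right)\right)\right)^{2} = \left(\frac{11^{2} - 19}{62} - 3 \left(\left(-3\right) 6 + \left(\left(- \frac{1}{2} + \frac{1}{2}\right) - 3\right)\right)\right)^{2} = \left(\left(121 - 19\right) \frac{1}{62} - 3 \left(-18 + \left(0 - 3\right)\right)\right)^{2} = \left(102 \cdot \frac{1}{62} - 3 \left(-18 - 3\right)\right)^{2} = \left(\frac{51}{31} - -63\right)^{2} = \left(\frac{51}{31} + 63\right)^{2} = \left(\frac{2004}{31}\right)^{2} = \frac{4016016}{961}$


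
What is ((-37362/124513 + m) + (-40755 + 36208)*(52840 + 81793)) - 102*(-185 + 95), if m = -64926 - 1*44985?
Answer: -76236443897128/124513 ≈ -6.1228e+8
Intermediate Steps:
m = -109911 (m = -64926 - 44985 = -109911)
((-37362/124513 + m) + (-40755 + 36208)*(52840 + 81793)) - 102*(-185 + 95) = ((-37362/124513 - 109911) + (-40755 + 36208)*(52840 + 81793)) - 102*(-185 + 95) = ((-37362*1/124513 - 109911) - 4547*134633) - 102*(-90) = ((-37362/124513 - 109911) - 612176251) - 1*(-9180) = (-13685385705/124513 - 612176251) + 9180 = -76237586926468/124513 + 9180 = -76236443897128/124513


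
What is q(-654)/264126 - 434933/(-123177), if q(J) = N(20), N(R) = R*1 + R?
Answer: 6382335591/1807458239 ≈ 3.5311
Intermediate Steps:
N(R) = 2*R (N(R) = R + R = 2*R)
q(J) = 40 (q(J) = 2*20 = 40)
q(-654)/264126 - 434933/(-123177) = 40/264126 - 434933/(-123177) = 40*(1/264126) - 434933*(-1/123177) = 20/132063 + 434933/123177 = 6382335591/1807458239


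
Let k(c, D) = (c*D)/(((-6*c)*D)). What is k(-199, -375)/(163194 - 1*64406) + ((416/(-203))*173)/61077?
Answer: -14223282445/2449671918456 ≈ -0.0058062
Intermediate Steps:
k(c, D) = -⅙ (k(c, D) = (D*c)/((-6*D*c)) = (D*c)*(-1/(6*D*c)) = -⅙)
k(-199, -375)/(163194 - 1*64406) + ((416/(-203))*173)/61077 = -1/(6*(163194 - 1*64406)) + ((416/(-203))*173)/61077 = -1/(6*(163194 - 64406)) + ((416*(-1/203))*173)*(1/61077) = -⅙/98788 - 416/203*173*(1/61077) = -⅙*1/98788 - 71968/203*1/61077 = -1/592728 - 71968/12398631 = -14223282445/2449671918456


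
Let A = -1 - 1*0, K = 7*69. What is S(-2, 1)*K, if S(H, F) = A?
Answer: -483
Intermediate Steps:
K = 483
A = -1 (A = -1 + 0 = -1)
S(H, F) = -1
S(-2, 1)*K = -1*483 = -483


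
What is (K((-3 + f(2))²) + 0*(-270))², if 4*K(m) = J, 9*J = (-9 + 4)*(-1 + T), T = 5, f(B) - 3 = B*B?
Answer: 25/81 ≈ 0.30864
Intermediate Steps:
f(B) = 3 + B² (f(B) = 3 + B*B = 3 + B²)
J = -20/9 (J = ((-9 + 4)*(-1 + 5))/9 = (-5*4)/9 = (⅑)*(-20) = -20/9 ≈ -2.2222)
K(m) = -5/9 (K(m) = (¼)*(-20/9) = -5/9)
(K((-3 + f(2))²) + 0*(-270))² = (-5/9 + 0*(-270))² = (-5/9 + 0)² = (-5/9)² = 25/81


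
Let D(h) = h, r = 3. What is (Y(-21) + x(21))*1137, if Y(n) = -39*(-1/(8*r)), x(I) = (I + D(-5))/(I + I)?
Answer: 127723/56 ≈ 2280.8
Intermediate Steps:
x(I) = (-5 + I)/(2*I) (x(I) = (I - 5)/(I + I) = (-5 + I)/((2*I)) = (-5 + I)*(1/(2*I)) = (-5 + I)/(2*I))
Y(n) = 13/8 (Y(n) = -39/(3*(-8)) = -39/(-24) = -39*(-1/24) = 13/8)
(Y(-21) + x(21))*1137 = (13/8 + (½)*(-5 + 21)/21)*1137 = (13/8 + (½)*(1/21)*16)*1137 = (13/8 + 8/21)*1137 = (337/168)*1137 = 127723/56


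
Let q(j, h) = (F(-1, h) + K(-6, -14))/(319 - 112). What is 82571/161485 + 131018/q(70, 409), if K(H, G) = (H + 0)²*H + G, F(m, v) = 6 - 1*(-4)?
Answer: -437957227249/3552670 ≈ -1.2328e+5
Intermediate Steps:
F(m, v) = 10 (F(m, v) = 6 + 4 = 10)
K(H, G) = G + H³ (K(H, G) = H²*H + G = H³ + G = G + H³)
q(j, h) = -220/207 (q(j, h) = (10 + (-14 + (-6)³))/(319 - 112) = (10 + (-14 - 216))/207 = (10 - 230)*(1/207) = -220*1/207 = -220/207)
82571/161485 + 131018/q(70, 409) = 82571/161485 + 131018/(-220/207) = 82571*(1/161485) + 131018*(-207/220) = 82571/161485 - 13560363/110 = -437957227249/3552670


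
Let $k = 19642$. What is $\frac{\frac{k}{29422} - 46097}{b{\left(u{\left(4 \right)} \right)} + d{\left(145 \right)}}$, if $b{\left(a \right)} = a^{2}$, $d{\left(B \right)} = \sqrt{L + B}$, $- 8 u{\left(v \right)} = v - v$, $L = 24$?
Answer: $- \frac{678123146}{191243} \approx -3545.9$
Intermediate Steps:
$u{\left(v \right)} = 0$ ($u{\left(v \right)} = - \frac{v - v}{8} = \left(- \frac{1}{8}\right) 0 = 0$)
$d{\left(B \right)} = \sqrt{24 + B}$
$\frac{\frac{k}{29422} - 46097}{b{\left(u{\left(4 \right)} \right)} + d{\left(145 \right)}} = \frac{\frac{19642}{29422} - 46097}{0^{2} + \sqrt{24 + 145}} = \frac{19642 \cdot \frac{1}{29422} - 46097}{0 + \sqrt{169}} = \frac{\frac{9821}{14711} - 46097}{0 + 13} = - \frac{678123146}{14711 \cdot 13} = \left(- \frac{678123146}{14711}\right) \frac{1}{13} = - \frac{678123146}{191243}$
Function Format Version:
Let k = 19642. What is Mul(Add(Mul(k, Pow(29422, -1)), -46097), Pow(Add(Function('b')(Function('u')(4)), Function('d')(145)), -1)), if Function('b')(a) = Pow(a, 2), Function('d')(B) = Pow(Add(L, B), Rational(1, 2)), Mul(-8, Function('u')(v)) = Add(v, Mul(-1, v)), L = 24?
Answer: Rational(-678123146, 191243) ≈ -3545.9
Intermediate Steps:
Function('u')(v) = 0 (Function('u')(v) = Mul(Rational(-1, 8), Add(v, Mul(-1, v))) = Mul(Rational(-1, 8), 0) = 0)
Function('d')(B) = Pow(Add(24, B), Rational(1, 2))
Mul(Add(Mul(k, Pow(29422, -1)), -46097), Pow(Add(Function('b')(Function('u')(4)), Function('d')(145)), -1)) = Mul(Add(Mul(19642, Pow(29422, -1)), -46097), Pow(Add(Pow(0, 2), Pow(Add(24, 145), Rational(1, 2))), -1)) = Mul(Add(Mul(19642, Rational(1, 29422)), -46097), Pow(Add(0, Pow(169, Rational(1, 2))), -1)) = Mul(Add(Rational(9821, 14711), -46097), Pow(Add(0, 13), -1)) = Mul(Rational(-678123146, 14711), Pow(13, -1)) = Mul(Rational(-678123146, 14711), Rational(1, 13)) = Rational(-678123146, 191243)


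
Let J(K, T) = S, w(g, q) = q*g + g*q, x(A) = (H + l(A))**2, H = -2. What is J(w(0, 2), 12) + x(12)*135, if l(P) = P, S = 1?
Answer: 13501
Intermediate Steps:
x(A) = (-2 + A)**2
w(g, q) = 2*g*q (w(g, q) = g*q + g*q = 2*g*q)
J(K, T) = 1
J(w(0, 2), 12) + x(12)*135 = 1 + (-2 + 12)**2*135 = 1 + 10**2*135 = 1 + 100*135 = 1 + 13500 = 13501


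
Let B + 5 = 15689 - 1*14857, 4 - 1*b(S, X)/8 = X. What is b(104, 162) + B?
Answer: -437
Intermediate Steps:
b(S, X) = 32 - 8*X
B = 827 (B = -5 + (15689 - 1*14857) = -5 + (15689 - 14857) = -5 + 832 = 827)
b(104, 162) + B = (32 - 8*162) + 827 = (32 - 1296) + 827 = -1264 + 827 = -437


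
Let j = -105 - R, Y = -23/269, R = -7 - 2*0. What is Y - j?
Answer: 26339/269 ≈ 97.915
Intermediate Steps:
R = -7 (R = -7 + 0 = -7)
Y = -23/269 (Y = -23*1/269 = -23/269 ≈ -0.085502)
j = -98 (j = -105 - 1*(-7) = -105 + 7 = -98)
Y - j = -23/269 - 1*(-98) = -23/269 + 98 = 26339/269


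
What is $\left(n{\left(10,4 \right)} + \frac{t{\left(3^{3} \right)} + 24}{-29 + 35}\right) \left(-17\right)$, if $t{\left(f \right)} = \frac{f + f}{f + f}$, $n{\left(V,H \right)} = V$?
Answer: $- \frac{1445}{6} \approx -240.83$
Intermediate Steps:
$t{\left(f \right)} = 1$ ($t{\left(f \right)} = \frac{2 f}{2 f} = 2 f \frac{1}{2 f} = 1$)
$\left(n{\left(10,4 \right)} + \frac{t{\left(3^{3} \right)} + 24}{-29 + 35}\right) \left(-17\right) = \left(10 + \frac{1 + 24}{-29 + 35}\right) \left(-17\right) = \left(10 + \frac{25}{6}\right) \left(-17\right) = \frac{85}{6} \left(-17\right) = - \frac{1445}{6}$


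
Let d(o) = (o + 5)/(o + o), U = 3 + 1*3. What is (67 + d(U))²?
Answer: 664225/144 ≈ 4612.7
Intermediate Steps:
U = 6 (U = 3 + 3 = 6)
d(o) = (5 + o)/(2*o) (d(o) = (5 + o)/((2*o)) = (5 + o)*(1/(2*o)) = (5 + o)/(2*o))
(67 + d(U))² = (67 + (½)*(5 + 6)/6)² = (67 + (½)*(⅙)*11)² = (67 + 11/12)² = (815/12)² = 664225/144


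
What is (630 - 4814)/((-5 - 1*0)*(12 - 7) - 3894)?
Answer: 4184/3919 ≈ 1.0676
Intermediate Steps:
(630 - 4814)/((-5 - 1*0)*(12 - 7) - 3894) = -4184/((-5 + 0)*5 - 3894) = -4184/(-5*5 - 3894) = -4184/(-25 - 3894) = -4184/(-3919) = -4184*(-1/3919) = 4184/3919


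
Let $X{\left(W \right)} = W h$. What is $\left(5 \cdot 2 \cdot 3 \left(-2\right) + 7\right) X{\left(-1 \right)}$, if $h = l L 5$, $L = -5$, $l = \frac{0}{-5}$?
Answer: $0$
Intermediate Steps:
$l = 0$ ($l = 0 \left(- \frac{1}{5}\right) = 0$)
$h = 0$ ($h = 0 \left(-5\right) 5 = 0 \cdot 5 = 0$)
$X{\left(W \right)} = 0$ ($X{\left(W \right)} = W 0 = 0$)
$\left(5 \cdot 2 \cdot 3 \left(-2\right) + 7\right) X{\left(-1 \right)} = \left(5 \cdot 2 \cdot 3 \left(-2\right) + 7\right) 0 = \left(5 \cdot 6 \left(-2\right) + 7\right) 0 = \left(5 \left(-12\right) + 7\right) 0 = \left(-60 + 7\right) 0 = \left(-53\right) 0 = 0$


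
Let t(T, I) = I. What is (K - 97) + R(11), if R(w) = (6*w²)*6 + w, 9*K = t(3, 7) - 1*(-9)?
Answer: 38446/9 ≈ 4271.8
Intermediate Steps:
K = 16/9 (K = (7 - 1*(-9))/9 = (7 + 9)/9 = (⅑)*16 = 16/9 ≈ 1.7778)
R(w) = w + 36*w² (R(w) = 36*w² + w = w + 36*w²)
(K - 97) + R(11) = (16/9 - 97) + 11*(1 + 36*11) = -857/9 + 11*(1 + 396) = -857/9 + 11*397 = -857/9 + 4367 = 38446/9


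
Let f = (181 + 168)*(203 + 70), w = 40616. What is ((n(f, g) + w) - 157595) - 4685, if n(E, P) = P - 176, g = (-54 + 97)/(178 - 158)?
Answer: -2436757/20 ≈ -1.2184e+5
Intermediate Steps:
g = 43/20 ≈ 2.1500
f = 95277 (f = 349*273 = 95277)
n(E, P) = -176 + P
((n(f, g) + w) - 157595) - 4685 = (((-176 + 43/20) + 40616) - 157595) - 4685 = ((-3477/20 + 40616) - 157595) - 4685 = (808843/20 - 157595) - 4685 = -2343057/20 - 4685 = -2436757/20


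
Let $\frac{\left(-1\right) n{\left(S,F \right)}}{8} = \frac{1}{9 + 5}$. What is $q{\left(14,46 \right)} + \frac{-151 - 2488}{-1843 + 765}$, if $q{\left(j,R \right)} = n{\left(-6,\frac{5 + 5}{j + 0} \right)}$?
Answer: $\frac{289}{154} \approx 1.8766$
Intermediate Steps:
$n{\left(S,F \right)} = - \frac{4}{7}$ ($n{\left(S,F \right)} = - \frac{8}{9 + 5} = - \frac{8}{14} = \left(-8\right) \frac{1}{14} = - \frac{4}{7}$)
$q{\left(j,R \right)} = - \frac{4}{7}$
$q{\left(14,46 \right)} + \frac{-151 - 2488}{-1843 + 765} = - \frac{4}{7} + \frac{-151 - 2488}{-1843 + 765} = - \frac{4}{7} - \frac{2639}{-1078} = - \frac{4}{7} - - \frac{377}{154} = - \frac{4}{7} + \frac{377}{154} = \frac{289}{154}$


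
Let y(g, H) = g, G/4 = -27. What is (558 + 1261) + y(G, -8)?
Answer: 1711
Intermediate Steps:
G = -108 (G = 4*(-27) = -108)
(558 + 1261) + y(G, -8) = (558 + 1261) - 108 = 1819 - 108 = 1711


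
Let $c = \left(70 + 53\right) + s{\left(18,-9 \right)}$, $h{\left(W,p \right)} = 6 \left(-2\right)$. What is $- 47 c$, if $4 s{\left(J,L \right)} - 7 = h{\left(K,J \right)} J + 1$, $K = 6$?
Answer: $-3337$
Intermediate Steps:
$h{\left(W,p \right)} = -12$
$s{\left(J,L \right)} = 2 - 3 J$ ($s{\left(J,L \right)} = \frac{7}{4} + \frac{- 12 J + 1}{4} = \frac{7}{4} + \frac{1 - 12 J}{4} = \frac{7}{4} - \left(- \frac{1}{4} + 3 J\right) = 2 - 3 J$)
$c = 71$ ($c = \left(70 + 53\right) + \left(2 - 54\right) = 123 + \left(2 - 54\right) = 123 - 52 = 71$)
$- 47 c = \left(-47\right) 71 = -3337$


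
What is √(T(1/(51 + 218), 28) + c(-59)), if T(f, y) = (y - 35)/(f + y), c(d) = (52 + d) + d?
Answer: I*√46412673/837 ≈ 8.1394*I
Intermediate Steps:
c(d) = 52 + 2*d
T(f, y) = (-35 + y)/(f + y)
√(T(1/(51 + 218), 28) + c(-59)) = √((-35 + 28)/(1/(51 + 218) + 28) + (52 + 2*(-59))) = √(-7/(1/269 + 28) + (52 - 118)) = √(-7/(1/269 + 28) - 66) = √(-7/(7533/269) - 66) = √((269/7533)*(-7) - 66) = √(-1883/7533 - 66) = √(-499061/7533) = I*√46412673/837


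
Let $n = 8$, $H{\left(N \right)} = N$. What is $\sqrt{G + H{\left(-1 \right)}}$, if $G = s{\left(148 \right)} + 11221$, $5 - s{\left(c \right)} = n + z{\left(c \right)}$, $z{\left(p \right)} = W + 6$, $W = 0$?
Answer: $\sqrt{11211} \approx 105.88$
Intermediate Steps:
$z{\left(p \right)} = 6$ ($z{\left(p \right)} = 0 + 6 = 6$)
$s{\left(c \right)} = -9$ ($s{\left(c \right)} = 5 - \left(8 + 6\right) = 5 - 14 = -9$)
$G = 11212$ ($G = -9 + 11221 = 11212$)
$\sqrt{G + H{\left(-1 \right)}} = \sqrt{11212 - 1} = \sqrt{11211}$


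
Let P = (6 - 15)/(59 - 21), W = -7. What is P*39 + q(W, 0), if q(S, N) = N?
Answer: -351/38 ≈ -9.2368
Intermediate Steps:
P = -9/38 ≈ -0.23684
P*39 + q(W, 0) = -9/38*39 + 0 = -351/38 + 0 = -351/38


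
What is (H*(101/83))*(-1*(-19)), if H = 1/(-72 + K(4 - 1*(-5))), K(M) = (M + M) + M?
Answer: -1919/3735 ≈ -0.51379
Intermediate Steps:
K(M) = 3*M (K(M) = 2*M + M = 3*M)
H = -1/45 (H = 1/(-72 + 3*(4 - 1*(-5))) = 1/(-72 + 3*(4 + 5)) = 1/(-72 + 3*9) = 1/(-72 + 27) = 1/(-45) = -1/45 ≈ -0.022222)
(H*(101/83))*(-1*(-19)) = (-101/(45*83))*(-1*(-19)) = -101/(45*83)*19 = -1/45*101/83*19 = -101/3735*19 = -1919/3735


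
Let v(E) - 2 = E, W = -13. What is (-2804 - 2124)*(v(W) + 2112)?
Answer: -10353728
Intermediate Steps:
v(E) = 2 + E
(-2804 - 2124)*(v(W) + 2112) = (-2804 - 2124)*((2 - 13) + 2112) = -4928*(-11 + 2112) = -4928*2101 = -10353728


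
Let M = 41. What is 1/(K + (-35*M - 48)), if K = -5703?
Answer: -1/7186 ≈ -0.00013916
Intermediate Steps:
1/(K + (-35*M - 48)) = 1/(-5703 + (-35*41 - 48)) = 1/(-5703 + (-1435 - 48)) = 1/(-5703 - 1483) = 1/(-7186) = -1/7186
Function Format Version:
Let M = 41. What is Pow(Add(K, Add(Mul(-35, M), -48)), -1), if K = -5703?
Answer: Rational(-1, 7186) ≈ -0.00013916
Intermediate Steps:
Pow(Add(K, Add(Mul(-35, M), -48)), -1) = Pow(Add(-5703, Add(Mul(-35, 41), -48)), -1) = Pow(Add(-5703, Add(-1435, -48)), -1) = Pow(Add(-5703, -1483), -1) = Pow(-7186, -1) = Rational(-1, 7186)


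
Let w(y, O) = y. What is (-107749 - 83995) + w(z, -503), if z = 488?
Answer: -191256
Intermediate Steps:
(-107749 - 83995) + w(z, -503) = (-107749 - 83995) + 488 = -191744 + 488 = -191256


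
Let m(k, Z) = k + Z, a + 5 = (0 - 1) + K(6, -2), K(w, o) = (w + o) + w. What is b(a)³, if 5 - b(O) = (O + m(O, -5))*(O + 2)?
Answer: -2197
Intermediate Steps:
K(w, o) = o + 2*w (K(w, o) = (o + w) + w = o + 2*w)
a = 4 (a = -5 + ((0 - 1) + (-2 + 2*6)) = -5 + (-1 + (-2 + 12)) = -5 + (-1 + 10) = -5 + 9 = 4)
m(k, Z) = Z + k
b(O) = 5 - (-5 + 2*O)*(2 + O) (b(O) = 5 - (O + (-5 + O))*(O + 2) = 5 - (-5 + 2*O)*(2 + O))
b(a)³ = (15 + 4 - 2*4²)³ = (15 + 4 - 2*16)³ = (15 + 4 - 32)³ = (-13)³ = -2197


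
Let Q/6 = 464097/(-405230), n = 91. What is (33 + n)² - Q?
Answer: 3116800531/202615 ≈ 15383.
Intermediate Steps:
Q = -1392291/202615 (Q = 6*(464097/(-405230)) = 6*(464097*(-1/405230)) = 6*(-464097/405230) = -1392291/202615 ≈ -6.8716)
(33 + n)² - Q = (33 + 91)² - 1*(-1392291/202615) = 124² + 1392291/202615 = 15376 + 1392291/202615 = 3116800531/202615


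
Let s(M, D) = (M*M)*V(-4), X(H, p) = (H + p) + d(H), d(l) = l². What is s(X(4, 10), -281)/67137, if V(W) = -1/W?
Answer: 75/22379 ≈ 0.0033514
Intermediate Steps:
X(H, p) = H + p + H² (X(H, p) = (H + p) + H² = H + p + H²)
s(M, D) = M²/4 (s(M, D) = (M*M)*(-1/(-4)) = M²*(-1*(-¼)) = M²*(¼) = M²/4)
s(X(4, 10), -281)/67137 = ((4 + 10 + 4²)²/4)/67137 = ((4 + 10 + 16)²/4)*(1/67137) = ((¼)*30²)*(1/67137) = ((¼)*900)*(1/67137) = 225*(1/67137) = 75/22379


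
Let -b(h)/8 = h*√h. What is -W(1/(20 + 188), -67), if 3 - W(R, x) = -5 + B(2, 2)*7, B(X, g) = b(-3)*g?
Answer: -8 + 336*I*√3 ≈ -8.0 + 581.97*I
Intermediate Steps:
b(h) = -8*h^(3/2) (b(h) = -8*h*√h = -8*h^(3/2))
B(X, g) = 24*I*g*√3 (B(X, g) = (-(-24)*I*√3)*g = (24*I*√3)*g = 24*I*g*√3)
W(R, x) = 8 - 336*I*√3 (W(R, x) = 3 - (-5 + (24*I*2*√3)*7) = 3 - (-5 + (48*I*√3)*7) = 3 - (-5 + 336*I*√3) = 3 + (5 - 336*I*√3) = 8 - 336*I*√3)
-W(1/(20 + 188), -67) = -(8 - 336*I*√3) = -8 + 336*I*√3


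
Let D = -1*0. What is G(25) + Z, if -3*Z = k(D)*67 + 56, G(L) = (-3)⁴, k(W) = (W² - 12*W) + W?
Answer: 187/3 ≈ 62.333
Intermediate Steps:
D = 0
k(W) = W² - 11*W
G(L) = 81
Z = -56/3 (Z = -((0*(-11 + 0))*67 + 56)/3 = -((0*(-11))*67 + 56)/3 = -(0*67 + 56)/3 = -(0 + 56)/3 = -⅓*56 = -56/3 ≈ -18.667)
G(25) + Z = 81 - 56/3 = 187/3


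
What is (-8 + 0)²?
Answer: 64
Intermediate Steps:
(-8 + 0)² = (-8)² = 64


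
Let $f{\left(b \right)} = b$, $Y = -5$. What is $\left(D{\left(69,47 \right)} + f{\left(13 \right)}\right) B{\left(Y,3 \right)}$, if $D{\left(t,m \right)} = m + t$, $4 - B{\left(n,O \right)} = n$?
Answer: $1161$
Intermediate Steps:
$B{\left(n,O \right)} = 4 - n$
$\left(D{\left(69,47 \right)} + f{\left(13 \right)}\right) B{\left(Y,3 \right)} = \left(\left(47 + 69\right) + 13\right) \left(4 - -5\right) = \left(116 + 13\right) \left(4 + 5\right) = 129 \cdot 9 = 1161$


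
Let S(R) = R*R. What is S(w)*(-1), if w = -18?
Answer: -324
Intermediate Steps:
S(R) = R²
S(w)*(-1) = (-18)²*(-1) = 324*(-1) = -324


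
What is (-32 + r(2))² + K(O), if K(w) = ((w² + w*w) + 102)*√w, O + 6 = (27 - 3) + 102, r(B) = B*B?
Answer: 784 + 57804*√30 ≈ 3.1739e+5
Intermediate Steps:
r(B) = B²
O = 120 (O = -6 + ((27 - 3) + 102) = -6 + (24 + 102) = -6 + 126 = 120)
K(w) = √w*(102 + 2*w²) (K(w) = ((w² + w²) + 102)*√w = (2*w² + 102)*√w = (102 + 2*w²)*√w = √w*(102 + 2*w²))
(-32 + r(2))² + K(O) = (-32 + 2²)² + 2*√120*(51 + 120²) = (-32 + 4)² + 2*(2*√30)*(51 + 14400) = (-28)² + 2*(2*√30)*14451 = 784 + 57804*√30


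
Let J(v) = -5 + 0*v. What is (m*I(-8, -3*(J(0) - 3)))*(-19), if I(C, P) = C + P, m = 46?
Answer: -13984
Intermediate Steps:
J(v) = -5 (J(v) = -5 + 0 = -5)
(m*I(-8, -3*(J(0) - 3)))*(-19) = (46*(-8 - 3*(-5 - 3)))*(-19) = (46*(-8 - 3*(-8)))*(-19) = (46*(-8 + 24))*(-19) = (46*16)*(-19) = 736*(-19) = -13984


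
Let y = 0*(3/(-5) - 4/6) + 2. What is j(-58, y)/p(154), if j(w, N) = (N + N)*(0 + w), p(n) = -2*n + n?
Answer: 116/77 ≈ 1.5065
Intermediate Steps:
p(n) = -n
y = 2 (y = 0*(3*(-1/5) - 4*1/6) + 2 = 0*(-3/5 - 2/3) + 2 = 0*(-19/15) + 2 = 0 + 2 = 2)
j(w, N) = 2*N*w (j(w, N) = (2*N)*w = 2*N*w)
j(-58, y)/p(154) = (2*2*(-58))/((-1*154)) = -232/(-154) = -232*(-1/154) = 116/77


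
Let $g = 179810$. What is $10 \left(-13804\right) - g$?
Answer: $-317850$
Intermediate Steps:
$10 \left(-13804\right) - g = 10 \left(-13804\right) - 179810 = -138040 - 179810 = -317850$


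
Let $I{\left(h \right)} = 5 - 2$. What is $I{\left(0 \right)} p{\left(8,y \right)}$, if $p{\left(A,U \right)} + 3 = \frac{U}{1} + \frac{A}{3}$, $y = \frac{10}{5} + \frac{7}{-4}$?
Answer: $- \frac{1}{4} \approx -0.25$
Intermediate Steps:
$I{\left(h \right)} = 3$ ($I{\left(h \right)} = 5 - 2 = 3$)
$y = \frac{1}{4}$ ($y = 10 \cdot \frac{1}{5} + 7 \left(- \frac{1}{4}\right) = 2 - \frac{7}{4} = \frac{1}{4} \approx 0.25$)
$p{\left(A,U \right)} = -3 + U + \frac{A}{3}$ ($p{\left(A,U \right)} = -3 + \left(\frac{U}{1} + \frac{A}{3}\right) = -3 + \left(U 1 + A \frac{1}{3}\right) = -3 + \left(U + \frac{A}{3}\right) = -3 + U + \frac{A}{3}$)
$I{\left(0 \right)} p{\left(8,y \right)} = 3 \left(-3 + \frac{1}{4} + \frac{1}{3} \cdot 8\right) = 3 \left(-3 + \frac{1}{4} + \frac{8}{3}\right) = 3 \left(- \frac{1}{12}\right) = - \frac{1}{4}$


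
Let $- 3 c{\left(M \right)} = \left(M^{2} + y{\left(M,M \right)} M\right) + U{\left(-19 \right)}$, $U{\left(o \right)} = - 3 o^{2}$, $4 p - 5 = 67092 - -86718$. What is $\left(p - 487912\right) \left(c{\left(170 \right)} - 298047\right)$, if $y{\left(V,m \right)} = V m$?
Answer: $\frac{1748380007669}{2} \approx 8.7419 \cdot 10^{11}$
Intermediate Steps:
$p = \frac{153815}{4}$ ($p = \frac{5}{4} + \frac{67092 - -86718}{4} = \frac{5}{4} + \frac{67092 + 86718}{4} = \frac{5}{4} + \frac{1}{4} \cdot 153810 = \frac{5}{4} + \frac{76905}{2} = \frac{153815}{4} \approx 38454.0$)
$c{\left(M \right)} = 361 - \frac{M^{2}}{3} - \frac{M^{3}}{3}$ ($c{\left(M \right)} = - \frac{\left(M^{2} + M M M\right) - 3 \left(-19\right)^{2}}{3} = - \frac{\left(M^{2} + M^{2} M\right) - 1083}{3} = - \frac{\left(M^{2} + M^{3}\right) - 1083}{3} = - \frac{-1083 + M^{2} + M^{3}}{3} = 361 - \frac{M^{2}}{3} - \frac{M^{3}}{3}$)
$\left(p - 487912\right) \left(c{\left(170 \right)} - 298047\right) = \left(\frac{153815}{4} - 487912\right) \left(\left(361 - \frac{170^{2}}{3} - \frac{170^{3}}{3}\right) - 298047\right) = - \frac{1797833 \left(\left(361 - \frac{28900}{3} - \frac{4913000}{3}\right) - 298047\right)}{4} = - \frac{1797833 \left(-1646939 - 298047\right)}{4} = \left(- \frac{1797833}{4}\right) \left(-1944986\right) = \frac{1748380007669}{2}$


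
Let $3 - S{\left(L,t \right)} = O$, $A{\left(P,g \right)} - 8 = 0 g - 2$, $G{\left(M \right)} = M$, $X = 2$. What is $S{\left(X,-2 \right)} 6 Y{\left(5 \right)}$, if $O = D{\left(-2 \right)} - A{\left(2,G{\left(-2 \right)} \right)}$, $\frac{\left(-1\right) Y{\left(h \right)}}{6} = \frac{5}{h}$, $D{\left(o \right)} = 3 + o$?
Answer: $-288$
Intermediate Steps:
$A{\left(P,g \right)} = 6$ ($A{\left(P,g \right)} = 8 - \left(2 + 0 g\right) = 8 + \left(0 - 2\right) = 8 - 2 = 6$)
$Y{\left(h \right)} = - \frac{30}{h}$ ($Y{\left(h \right)} = - 6 \frac{5}{h} = - \frac{30}{h}$)
$O = -5$ ($O = \left(3 - 2\right) - 6 = 1 - 6 = -5$)
$S{\left(L,t \right)} = 8$ ($S{\left(L,t \right)} = 3 - -5 = 3 + 5 = 8$)
$S{\left(X,-2 \right)} 6 Y{\left(5 \right)} = 8 \cdot 6 \left(- \frac{30}{5}\right) = 48 \left(\left(-30\right) \frac{1}{5}\right) = 48 \left(-6\right) = -288$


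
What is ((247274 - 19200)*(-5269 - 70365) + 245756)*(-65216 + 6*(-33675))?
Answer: 4610312617960560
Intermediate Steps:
((247274 - 19200)*(-5269 - 70365) + 245756)*(-65216 + 6*(-33675)) = (228074*(-75634) + 245756)*(-65216 - 202050) = (-17250148916 + 245756)*(-267266) = -17249903160*(-267266) = 4610312617960560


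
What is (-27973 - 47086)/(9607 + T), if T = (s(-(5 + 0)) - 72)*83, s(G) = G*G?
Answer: -75059/5706 ≈ -13.154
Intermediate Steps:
s(G) = G**2
T = -3901 (T = ((-(5 + 0))**2 - 72)*83 = ((-1*5)**2 - 72)*83 = ((-5)**2 - 72)*83 = (25 - 72)*83 = -47*83 = -3901)
(-27973 - 47086)/(9607 + T) = (-27973 - 47086)/(9607 - 3901) = -75059/5706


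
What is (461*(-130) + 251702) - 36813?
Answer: 154959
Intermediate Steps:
(461*(-130) + 251702) - 36813 = (-59930 + 251702) - 36813 = 191772 - 36813 = 154959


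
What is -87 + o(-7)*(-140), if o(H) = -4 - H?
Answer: -507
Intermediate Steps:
-87 + o(-7)*(-140) = -87 + (-4 - 1*(-7))*(-140) = -87 + (-4 + 7)*(-140) = -87 + 3*(-140) = -87 - 420 = -507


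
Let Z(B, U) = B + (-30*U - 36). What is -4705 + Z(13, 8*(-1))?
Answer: -4488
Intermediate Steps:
Z(B, U) = -36 + B - 30*U (Z(B, U) = B + (-36 - 30*U) = -36 + B - 30*U)
-4705 + Z(13, 8*(-1)) = -4705 + (-36 + 13 - 240*(-1)) = -4705 + (-36 + 13 - 30*(-8)) = -4705 + (-36 + 13 + 240) = -4705 + 217 = -4488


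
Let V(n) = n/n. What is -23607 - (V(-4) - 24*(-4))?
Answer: -23704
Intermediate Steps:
V(n) = 1
-23607 - (V(-4) - 24*(-4)) = -23607 - (1 - 24*(-4)) = -23607 - (1 + 96) = -23607 - 1*97 = -23607 - 97 = -23704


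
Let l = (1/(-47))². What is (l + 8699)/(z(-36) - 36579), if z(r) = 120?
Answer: -6405364/26845977 ≈ -0.23860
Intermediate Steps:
l = 1/2209 (l = (-1/47)² = 1/2209 ≈ 0.00045269)
(l + 8699)/(z(-36) - 36579) = (1/2209 + 8699)/(120 - 36579) = (19216092/2209)/(-36459) = (19216092/2209)*(-1/36459) = -6405364/26845977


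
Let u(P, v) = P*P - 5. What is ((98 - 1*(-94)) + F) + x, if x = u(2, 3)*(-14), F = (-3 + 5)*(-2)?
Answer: 202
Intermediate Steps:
u(P, v) = -5 + P**2 (u(P, v) = P**2 - 5 = -5 + P**2)
F = -4 (F = 2*(-2) = -4)
x = 14 (x = (-5 + 2**2)*(-14) = (-5 + 4)*(-14) = -1*(-14) = 14)
((98 - 1*(-94)) + F) + x = ((98 - 1*(-94)) - 4) + 14 = ((98 + 94) - 4) + 14 = (192 - 4) + 14 = 188 + 14 = 202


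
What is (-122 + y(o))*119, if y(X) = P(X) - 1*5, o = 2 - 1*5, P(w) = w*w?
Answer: -14042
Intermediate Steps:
P(w) = w²
o = -3 (o = 2 - 5 = -3)
y(X) = -5 + X² (y(X) = X² - 1*5 = X² - 5 = -5 + X²)
(-122 + y(o))*119 = (-122 + (-5 + (-3)²))*119 = (-122 + (-5 + 9))*119 = (-122 + 4)*119 = -118*119 = -14042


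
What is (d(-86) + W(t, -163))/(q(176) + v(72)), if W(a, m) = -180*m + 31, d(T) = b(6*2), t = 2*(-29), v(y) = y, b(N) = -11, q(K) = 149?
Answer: 29360/221 ≈ 132.85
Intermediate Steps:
t = -58
d(T) = -11
W(a, m) = 31 - 180*m
(d(-86) + W(t, -163))/(q(176) + v(72)) = (-11 + (31 - 180*(-163)))/(149 + 72) = (-11 + (31 + 29340))/221 = (-11 + 29371)*(1/221) = 29360*(1/221) = 29360/221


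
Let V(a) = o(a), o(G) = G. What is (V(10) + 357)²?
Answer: 134689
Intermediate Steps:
V(a) = a
(V(10) + 357)² = (10 + 357)² = 367² = 134689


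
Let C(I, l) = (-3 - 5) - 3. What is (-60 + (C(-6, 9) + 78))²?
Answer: 49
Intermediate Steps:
C(I, l) = -11 (C(I, l) = -8 - 3 = -11)
(-60 + (C(-6, 9) + 78))² = (-60 + (-11 + 78))² = (-60 + 67)² = 7² = 49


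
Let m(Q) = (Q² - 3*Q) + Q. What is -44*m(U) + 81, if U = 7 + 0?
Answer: -1459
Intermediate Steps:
U = 7
m(Q) = Q² - 2*Q
-44*m(U) + 81 = -308*(-2 + 7) + 81 = -308*5 + 81 = -44*35 + 81 = -1540 + 81 = -1459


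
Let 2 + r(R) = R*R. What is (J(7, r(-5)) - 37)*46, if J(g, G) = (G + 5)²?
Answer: 34362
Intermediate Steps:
r(R) = -2 + R² (r(R) = -2 + R*R = -2 + R²)
J(g, G) = (5 + G)²
(J(7, r(-5)) - 37)*46 = ((5 + (-2 + (-5)²))² - 37)*46 = ((5 + (-2 + 25))² - 37)*46 = ((5 + 23)² - 37)*46 = (28² - 37)*46 = (784 - 37)*46 = 747*46 = 34362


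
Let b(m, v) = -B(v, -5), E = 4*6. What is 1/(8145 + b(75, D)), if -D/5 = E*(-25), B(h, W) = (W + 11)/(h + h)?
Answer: 1000/8144999 ≈ 0.00012277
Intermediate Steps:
B(h, W) = (11 + W)/(2*h) (B(h, W) = (11 + W)/((2*h)) = (11 + W)*(1/(2*h)) = (11 + W)/(2*h))
E = 24
D = 3000 (D = -120*(-25) = -5*(-600) = 3000)
b(m, v) = -3/v (b(m, v) = -(11 - 5)/(2*v) = -6/(2*v) = -3/v)
1/(8145 + b(75, D)) = 1/(8145 - 3/3000) = 1/(8145 - 3*1/3000) = 1/(8145 - 1/1000) = 1/(8144999/1000) = 1000/8144999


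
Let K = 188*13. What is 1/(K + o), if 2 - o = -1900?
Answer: 1/4346 ≈ 0.00023010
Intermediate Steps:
o = 1902 (o = 2 - 1*(-1900) = 2 + 1900 = 1902)
K = 2444
1/(K + o) = 1/(2444 + 1902) = 1/4346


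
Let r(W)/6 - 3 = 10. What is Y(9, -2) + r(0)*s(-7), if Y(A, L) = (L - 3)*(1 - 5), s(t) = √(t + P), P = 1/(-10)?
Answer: 20 + 39*I*√710/5 ≈ 20.0 + 207.84*I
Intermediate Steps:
r(W) = 78 (r(W) = 18 + 6*10 = 18 + 60 = 78)
P = -⅒ ≈ -0.10000
s(t) = √(-⅒ + t) (s(t) = √(t - ⅒) = √(-⅒ + t))
Y(A, L) = 12 - 4*L (Y(A, L) = (-3 + L)*(-4) = 12 - 4*L)
Y(9, -2) + r(0)*s(-7) = (12 - 4*(-2)) + 78*(√(-10 + 100*(-7))/10) = (12 + 8) + 78*(√(-10 - 700)/10) = 20 + 78*(√(-710)/10) = 20 + 78*((I*√710)/10) = 20 + 78*(I*√710/10) = 20 + 39*I*√710/5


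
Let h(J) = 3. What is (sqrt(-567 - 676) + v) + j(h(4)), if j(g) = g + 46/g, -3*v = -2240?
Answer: 765 + I*sqrt(1243) ≈ 765.0 + 35.256*I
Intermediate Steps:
v = 2240/3 (v = -1/3*(-2240) = 2240/3 ≈ 746.67)
(sqrt(-567 - 676) + v) + j(h(4)) = (sqrt(-567 - 676) + 2240/3) + (3 + 46/3) = (sqrt(-1243) + 2240/3) + (3 + 46*(1/3)) = (I*sqrt(1243) + 2240/3) + (3 + 46/3) = (2240/3 + I*sqrt(1243)) + 55/3 = 765 + I*sqrt(1243)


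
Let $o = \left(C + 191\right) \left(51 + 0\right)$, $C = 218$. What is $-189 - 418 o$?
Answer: $-8719251$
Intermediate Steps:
$o = 20859$ ($o = \left(218 + 191\right) \left(51 + 0\right) = 409 \cdot 51 = 20859$)
$-189 - 418 o = -189 - 8719062 = -8719251$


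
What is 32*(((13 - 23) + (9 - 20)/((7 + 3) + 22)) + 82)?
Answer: 2293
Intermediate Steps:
32*(((13 - 23) + (9 - 20)/((7 + 3) + 22)) + 82) = 32*((-10 - 11/(10 + 22)) + 82) = 32*((-10 - 11/32) + 82) = 32*(-331/32 + 82) = 32*(2293/32) = 2293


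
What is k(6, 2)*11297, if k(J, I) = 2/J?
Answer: 11297/3 ≈ 3765.7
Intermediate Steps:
k(6, 2)*11297 = (2/6)*11297 = (2*(⅙))*11297 = (⅓)*11297 = 11297/3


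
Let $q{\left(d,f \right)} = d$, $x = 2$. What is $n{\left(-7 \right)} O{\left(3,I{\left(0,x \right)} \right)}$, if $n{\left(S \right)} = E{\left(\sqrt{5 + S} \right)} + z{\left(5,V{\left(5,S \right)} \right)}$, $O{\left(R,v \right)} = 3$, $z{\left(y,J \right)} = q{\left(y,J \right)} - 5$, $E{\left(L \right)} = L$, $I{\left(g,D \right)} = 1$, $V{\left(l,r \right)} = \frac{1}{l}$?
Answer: $3 i \sqrt{2} \approx 4.2426 i$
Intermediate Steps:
$z{\left(y,J \right)} = -5 + y$ ($z{\left(y,J \right)} = y - 5 = -5 + y$)
$n{\left(S \right)} = \sqrt{5 + S}$ ($n{\left(S \right)} = \sqrt{5 + S} + \left(-5 + 5\right) = \sqrt{5 + S} + 0 = \sqrt{5 + S}$)
$n{\left(-7 \right)} O{\left(3,I{\left(0,x \right)} \right)} = \sqrt{5 - 7} \cdot 3 = \sqrt{-2} \cdot 3 = i \sqrt{2} \cdot 3 = 3 i \sqrt{2}$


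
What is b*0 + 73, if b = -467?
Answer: 73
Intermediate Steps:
b*0 + 73 = -467*0 + 73 = 0 + 73 = 73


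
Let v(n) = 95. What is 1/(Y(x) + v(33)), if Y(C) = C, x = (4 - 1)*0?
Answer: 1/95 ≈ 0.010526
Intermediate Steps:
x = 0 (x = 3*0 = 0)
1/(Y(x) + v(33)) = 1/(0 + 95) = 1/95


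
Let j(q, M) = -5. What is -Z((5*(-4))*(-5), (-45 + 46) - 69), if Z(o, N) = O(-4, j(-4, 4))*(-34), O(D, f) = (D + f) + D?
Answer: -442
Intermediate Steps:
O(D, f) = f + 2*D
Z(o, N) = 442 (Z(o, N) = (-5 + 2*(-4))*(-34) = (-5 - 8)*(-34) = -13*(-34) = 442)
-Z((5*(-4))*(-5), (-45 + 46) - 69) = -1*442 = -442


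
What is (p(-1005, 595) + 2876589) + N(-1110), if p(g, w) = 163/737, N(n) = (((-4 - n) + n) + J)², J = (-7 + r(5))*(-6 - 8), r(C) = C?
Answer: 2120470768/737 ≈ 2.8772e+6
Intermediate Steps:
J = 28 (J = (-7 + 5)*(-6 - 8) = -2*(-14) = 28)
N(n) = 576 (N(n) = (((-4 - n) + n) + 28)² = (-4 + 28)² = 24² = 576)
p(g, w) = 163/737 (p(g, w) = 163*(1/737) = 163/737)
(p(-1005, 595) + 2876589) + N(-1110) = (163/737 + 2876589) + 576 = 2120046256/737 + 576 = 2120470768/737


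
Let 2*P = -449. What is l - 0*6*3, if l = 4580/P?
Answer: -9160/449 ≈ -20.401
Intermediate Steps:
P = -449/2 (P = (1/2)*(-449) = -449/2 ≈ -224.50)
l = -9160/449 (l = 4580/(-449/2) = 4580*(-2/449) = -9160/449 ≈ -20.401)
l - 0*6*3 = -9160/449 - 0*6*3 = -9160/449 - 0*3 = -9160/449 - 1*0 = -9160/449 + 0 = -9160/449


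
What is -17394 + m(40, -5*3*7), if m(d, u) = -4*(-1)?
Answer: -17390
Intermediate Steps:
m(d, u) = 4
-17394 + m(40, -5*3*7) = -17394 + 4 = -17390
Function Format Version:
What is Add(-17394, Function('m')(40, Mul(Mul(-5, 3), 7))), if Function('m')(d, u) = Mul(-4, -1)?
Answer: -17390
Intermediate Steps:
Function('m')(d, u) = 4
Add(-17394, Function('m')(40, Mul(Mul(-5, 3), 7))) = Add(-17394, 4) = -17390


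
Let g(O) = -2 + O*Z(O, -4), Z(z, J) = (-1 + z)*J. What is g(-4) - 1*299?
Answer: -381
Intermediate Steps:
Z(z, J) = J*(-1 + z)
g(O) = -2 + O*(4 - 4*O) (g(O) = -2 + O*(-4*(-1 + O)) = -2 + O*(4 - 4*O))
g(-4) - 1*299 = (-2 + 4*(-4)*(1 - 1*(-4))) - 1*299 = (-2 + 4*(-4)*(1 + 4)) - 299 = (-2 + 4*(-4)*5) - 299 = (-2 - 80) - 299 = -82 - 299 = -381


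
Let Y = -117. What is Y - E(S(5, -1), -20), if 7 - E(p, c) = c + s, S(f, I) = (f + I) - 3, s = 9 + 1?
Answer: -134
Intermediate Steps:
s = 10
S(f, I) = -3 + I + f (S(f, I) = (I + f) - 3 = -3 + I + f)
E(p, c) = -3 - c (E(p, c) = 7 - (c + 10) = 7 - (10 + c) = 7 + (-10 - c) = -3 - c)
Y - E(S(5, -1), -20) = -117 - (-3 - 1*(-20)) = -117 - (-3 + 20) = -117 - 1*17 = -117 - 17 = -134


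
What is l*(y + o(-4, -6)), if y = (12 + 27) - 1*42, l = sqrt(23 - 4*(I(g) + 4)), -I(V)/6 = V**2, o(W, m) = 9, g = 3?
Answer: 6*sqrt(223) ≈ 89.599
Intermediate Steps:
I(V) = -6*V**2
l = sqrt(223) (l = sqrt(23 - 4*(-6*3**2 + 4)) = sqrt(23 - 4*(-6*9 + 4)) = sqrt(23 - 4*(-54 + 4)) = sqrt(23 - 4*(-50)) = sqrt(23 + 200) = sqrt(223) ≈ 14.933)
y = -3 (y = 39 - 42 = -3)
l*(y + o(-4, -6)) = sqrt(223)*(-3 + 9) = sqrt(223)*6 = 6*sqrt(223)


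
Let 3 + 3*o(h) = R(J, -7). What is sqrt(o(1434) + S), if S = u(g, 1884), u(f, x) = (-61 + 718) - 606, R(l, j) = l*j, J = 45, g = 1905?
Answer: I*sqrt(55) ≈ 7.4162*I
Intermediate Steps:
R(l, j) = j*l
o(h) = -106 (o(h) = -1 + (-7*45)/3 = -1 + (1/3)*(-315) = -1 - 105 = -106)
u(f, x) = 51 (u(f, x) = 657 - 606 = 51)
S = 51
sqrt(o(1434) + S) = sqrt(-106 + 51) = sqrt(-55) = I*sqrt(55)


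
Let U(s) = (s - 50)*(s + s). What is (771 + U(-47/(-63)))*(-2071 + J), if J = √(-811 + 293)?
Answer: -5733391607/3969 + 2768417*I*√518/3969 ≈ -1.4445e+6 + 15875.0*I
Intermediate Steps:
J = I*√518 (J = √(-518) = I*√518 ≈ 22.76*I)
U(s) = 2*s*(-50 + s) (U(s) = (-50 + s)*(2*s) = 2*s*(-50 + s))
(771 + U(-47/(-63)))*(-2071 + J) = (771 + 2*(-47/(-63))*(-50 - 47/(-63)))*(-2071 + I*√518) = (771 + 2*(-47*(-1/63))*(-50 - 47*(-1/63)))*(-2071 + I*√518) = (771 + 2*(47/63)*(-50 + 47/63))*(-2071 + I*√518) = (771 + 2*(47/63)*(-3103/63))*(-2071 + I*√518) = (771 - 291682/3969)*(-2071 + I*√518) = 2768417*(-2071 + I*√518)/3969 = -5733391607/3969 + 2768417*I*√518/3969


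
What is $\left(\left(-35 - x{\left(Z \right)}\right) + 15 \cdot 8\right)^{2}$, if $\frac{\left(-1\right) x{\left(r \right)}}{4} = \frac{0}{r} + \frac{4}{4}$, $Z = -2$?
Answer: $7921$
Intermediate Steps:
$x{\left(r \right)} = -4$ ($x{\left(r \right)} = - 4 \left(\frac{0}{r} + \frac{4}{4}\right) = - 4 \left(0 + 4 \cdot \frac{1}{4}\right) = - 4 \left(0 + 1\right) = \left(-4\right) 1 = -4$)
$\left(\left(-35 - x{\left(Z \right)}\right) + 15 \cdot 8\right)^{2} = \left(\left(-35 - -4\right) + 15 \cdot 8\right)^{2} = \left(\left(-35 + 4\right) + 120\right)^{2} = \left(-31 + 120\right)^{2} = 89^{2} = 7921$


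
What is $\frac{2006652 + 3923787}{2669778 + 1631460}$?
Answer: $\frac{1976813}{1433746} \approx 1.3788$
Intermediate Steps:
$\frac{2006652 + 3923787}{2669778 + 1631460} = \frac{5930439}{4301238} = 5930439 \cdot \frac{1}{4301238} = \frac{1976813}{1433746}$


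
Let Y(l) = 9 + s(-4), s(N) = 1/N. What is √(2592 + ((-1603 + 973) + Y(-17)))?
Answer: √7883/2 ≈ 44.393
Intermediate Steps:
Y(l) = 35/4 (Y(l) = 9 + 1/(-4) = 9 - ¼ = 35/4)
√(2592 + ((-1603 + 973) + Y(-17))) = √(2592 + ((-1603 + 973) + 35/4)) = √(2592 + (-630 + 35/4)) = √(2592 - 2485/4) = √(7883/4) = √7883/2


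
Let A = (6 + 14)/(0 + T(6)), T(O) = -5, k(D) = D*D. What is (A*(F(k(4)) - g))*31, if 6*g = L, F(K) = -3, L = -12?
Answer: 124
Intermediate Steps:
k(D) = D²
g = -2 (g = (⅙)*(-12) = -2)
A = -4 (A = (6 + 14)/(0 - 5) = 20/(-5) = 20*(-⅕) = -4)
(A*(F(k(4)) - g))*31 = -4*(-3 - 1*(-2))*31 = -4*(-3 + 2)*31 = -4*(-1)*31 = 4*31 = 124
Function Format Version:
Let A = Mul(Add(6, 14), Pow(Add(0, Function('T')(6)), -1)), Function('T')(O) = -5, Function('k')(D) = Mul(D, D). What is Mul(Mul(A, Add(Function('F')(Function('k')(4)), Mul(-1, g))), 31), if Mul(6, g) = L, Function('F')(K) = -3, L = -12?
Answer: 124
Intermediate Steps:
Function('k')(D) = Pow(D, 2)
g = -2 (g = Mul(Rational(1, 6), -12) = -2)
A = -4 (A = Mul(Add(6, 14), Pow(Add(0, -5), -1)) = Mul(20, Pow(-5, -1)) = Mul(20, Rational(-1, 5)) = -4)
Mul(Mul(A, Add(Function('F')(Function('k')(4)), Mul(-1, g))), 31) = Mul(Mul(-4, Add(-3, Mul(-1, -2))), 31) = Mul(Mul(-4, Add(-3, 2)), 31) = Mul(Mul(-4, -1), 31) = Mul(4, 31) = 124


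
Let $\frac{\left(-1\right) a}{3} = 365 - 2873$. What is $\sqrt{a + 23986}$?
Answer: $\sqrt{31510} \approx 177.51$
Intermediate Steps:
$a = 7524$ ($a = - 3 \left(365 - 2873\right) = \left(-3\right) \left(-2508\right) = 7524$)
$\sqrt{a + 23986} = \sqrt{7524 + 23986} = \sqrt{31510}$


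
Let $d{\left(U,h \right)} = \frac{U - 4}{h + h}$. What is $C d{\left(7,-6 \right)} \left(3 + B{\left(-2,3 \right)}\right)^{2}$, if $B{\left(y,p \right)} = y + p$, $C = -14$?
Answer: $56$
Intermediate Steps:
$B{\left(y,p \right)} = p + y$
$d{\left(U,h \right)} = \frac{-4 + U}{2 h}$
$C d{\left(7,-6 \right)} \left(3 + B{\left(-2,3 \right)}\right)^{2} = - 14 \frac{-4 + 7}{2 \left(-6\right)} \left(3 + \left(3 - 2\right)\right)^{2} = - 14 \cdot \frac{1}{2} \left(- \frac{1}{6}\right) 3 \left(3 + 1\right)^{2} = \left(-14\right) \left(- \frac{1}{4}\right) 4^{2} = \frac{7}{2} \cdot 16 = 56$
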